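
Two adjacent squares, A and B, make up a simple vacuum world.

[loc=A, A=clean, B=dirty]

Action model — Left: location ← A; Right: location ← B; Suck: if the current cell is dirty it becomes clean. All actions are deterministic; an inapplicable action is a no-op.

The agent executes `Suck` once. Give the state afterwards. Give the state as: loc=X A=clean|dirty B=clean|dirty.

loc=A A=clean B=dirty

start: loc=A A=clean B=dirty
step 1/1 (Suck): loc=A A=clean B=dirty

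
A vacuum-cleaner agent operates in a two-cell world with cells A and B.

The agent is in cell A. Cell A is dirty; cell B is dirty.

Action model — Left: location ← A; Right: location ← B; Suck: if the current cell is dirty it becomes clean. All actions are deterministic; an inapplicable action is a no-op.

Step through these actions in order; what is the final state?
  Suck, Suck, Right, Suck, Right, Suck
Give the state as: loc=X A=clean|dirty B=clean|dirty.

loc=B A=clean B=clean

1. Suck → loc=A A=clean B=dirty
2. Suck → loc=A A=clean B=dirty
3. Right → loc=B A=clean B=dirty
4. Suck → loc=B A=clean B=clean
5. Right → loc=B A=clean B=clean
6. Suck → loc=B A=clean B=clean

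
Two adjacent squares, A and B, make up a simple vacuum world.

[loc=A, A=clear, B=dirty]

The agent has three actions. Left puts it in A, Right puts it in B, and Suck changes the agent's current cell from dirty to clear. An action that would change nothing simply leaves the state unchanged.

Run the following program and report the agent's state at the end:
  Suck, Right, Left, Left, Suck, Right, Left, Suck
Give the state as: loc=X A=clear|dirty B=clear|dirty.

t=1 Suck ⇒ loc=A A=clear B=dirty
t=2 Right ⇒ loc=B A=clear B=dirty
t=3 Left ⇒ loc=A A=clear B=dirty
t=4 Left ⇒ loc=A A=clear B=dirty
t=5 Suck ⇒ loc=A A=clear B=dirty
t=6 Right ⇒ loc=B A=clear B=dirty
t=7 Left ⇒ loc=A A=clear B=dirty
t=8 Suck ⇒ loc=A A=clear B=dirty

loc=A A=clear B=dirty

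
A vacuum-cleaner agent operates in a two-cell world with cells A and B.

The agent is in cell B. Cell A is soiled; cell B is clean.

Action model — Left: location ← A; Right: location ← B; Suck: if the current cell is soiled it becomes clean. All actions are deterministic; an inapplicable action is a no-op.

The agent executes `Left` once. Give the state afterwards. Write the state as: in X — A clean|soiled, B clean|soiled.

start: in B — A soiled, B clean
step 1/1 (Left): in A — A soiled, B clean

in A — A soiled, B clean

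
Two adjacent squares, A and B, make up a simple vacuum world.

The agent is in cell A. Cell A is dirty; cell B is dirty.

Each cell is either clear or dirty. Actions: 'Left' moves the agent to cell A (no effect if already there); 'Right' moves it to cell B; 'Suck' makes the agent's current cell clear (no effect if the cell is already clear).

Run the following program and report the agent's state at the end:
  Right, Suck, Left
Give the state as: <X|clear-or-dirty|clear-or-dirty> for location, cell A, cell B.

<A|dirty|clear>

Right (#1): <B|dirty|dirty>
Suck (#2): <B|dirty|clear>
Left (#3): <A|dirty|clear>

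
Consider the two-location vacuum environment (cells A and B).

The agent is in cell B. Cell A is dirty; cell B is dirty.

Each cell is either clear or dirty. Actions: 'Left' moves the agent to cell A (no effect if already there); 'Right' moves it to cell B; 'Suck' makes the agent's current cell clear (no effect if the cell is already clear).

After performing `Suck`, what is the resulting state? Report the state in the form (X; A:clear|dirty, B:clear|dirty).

(B; A:dirty, B:clear)

start: (B; A:dirty, B:dirty)
step 1/1 (Suck): (B; A:dirty, B:clear)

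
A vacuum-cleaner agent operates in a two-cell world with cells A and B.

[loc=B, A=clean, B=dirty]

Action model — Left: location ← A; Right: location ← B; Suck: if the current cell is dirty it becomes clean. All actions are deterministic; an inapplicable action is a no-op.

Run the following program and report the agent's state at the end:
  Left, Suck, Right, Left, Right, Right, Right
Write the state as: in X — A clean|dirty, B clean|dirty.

1) do Left; now in A — A clean, B dirty
2) do Suck; now in A — A clean, B dirty
3) do Right; now in B — A clean, B dirty
4) do Left; now in A — A clean, B dirty
5) do Right; now in B — A clean, B dirty
6) do Right; now in B — A clean, B dirty
7) do Right; now in B — A clean, B dirty

in B — A clean, B dirty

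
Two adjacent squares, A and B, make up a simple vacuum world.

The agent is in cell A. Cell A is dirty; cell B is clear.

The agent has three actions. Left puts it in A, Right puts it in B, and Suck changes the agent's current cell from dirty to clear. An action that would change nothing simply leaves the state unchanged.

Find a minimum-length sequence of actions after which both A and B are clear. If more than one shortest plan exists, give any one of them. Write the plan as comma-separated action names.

Suck

t=1 Suck ⇒ in A — A clear, B clear
min 1: A is dirty, one Suck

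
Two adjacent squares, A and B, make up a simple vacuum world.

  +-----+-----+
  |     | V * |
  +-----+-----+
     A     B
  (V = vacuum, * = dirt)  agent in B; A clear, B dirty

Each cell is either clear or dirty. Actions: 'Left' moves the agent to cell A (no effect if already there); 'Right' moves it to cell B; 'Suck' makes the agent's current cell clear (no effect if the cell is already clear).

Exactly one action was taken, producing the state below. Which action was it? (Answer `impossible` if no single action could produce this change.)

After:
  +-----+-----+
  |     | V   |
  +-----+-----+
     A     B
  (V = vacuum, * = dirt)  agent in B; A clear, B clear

try  Left: <A|clear|dirty>
try Right: <B|clear|dirty>
try  Suck: <B|clear|clear>  ← match

Suck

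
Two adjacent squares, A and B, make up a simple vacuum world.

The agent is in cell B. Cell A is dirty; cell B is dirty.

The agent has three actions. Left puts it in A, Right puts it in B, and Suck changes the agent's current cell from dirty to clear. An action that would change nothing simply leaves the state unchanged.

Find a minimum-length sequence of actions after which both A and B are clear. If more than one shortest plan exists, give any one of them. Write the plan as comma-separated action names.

Suck, Left, Suck

Suck (#1): (B; A:dirty, B:clear)
Left (#2): (A; A:dirty, B:clear)
Suck (#3): (A; A:clear, B:clear)
min 3: Suck B + move + Suck A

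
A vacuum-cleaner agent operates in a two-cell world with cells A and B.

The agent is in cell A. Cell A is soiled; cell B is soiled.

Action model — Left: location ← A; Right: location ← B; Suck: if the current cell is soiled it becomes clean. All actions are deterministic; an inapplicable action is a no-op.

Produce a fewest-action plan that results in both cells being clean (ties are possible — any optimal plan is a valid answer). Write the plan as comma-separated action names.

[1] after Suck: loc=A A=clean B=soiled
[2] after Right: loc=B A=clean B=soiled
[3] after Suck: loc=B A=clean B=clean
min 3: Suck A + move + Suck B

Suck, Right, Suck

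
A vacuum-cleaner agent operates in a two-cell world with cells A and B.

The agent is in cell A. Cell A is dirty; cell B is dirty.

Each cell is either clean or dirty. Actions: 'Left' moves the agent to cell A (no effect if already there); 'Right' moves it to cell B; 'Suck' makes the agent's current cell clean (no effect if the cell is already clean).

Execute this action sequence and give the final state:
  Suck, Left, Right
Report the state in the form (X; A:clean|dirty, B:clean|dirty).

(B; A:clean, B:dirty)

1. Suck → (A; A:clean, B:dirty)
2. Left → (A; A:clean, B:dirty)
3. Right → (B; A:clean, B:dirty)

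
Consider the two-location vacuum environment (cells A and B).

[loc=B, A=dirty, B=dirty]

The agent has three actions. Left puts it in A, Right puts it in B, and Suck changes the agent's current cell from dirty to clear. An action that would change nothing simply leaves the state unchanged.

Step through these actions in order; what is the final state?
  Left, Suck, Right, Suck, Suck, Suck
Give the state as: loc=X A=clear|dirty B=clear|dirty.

loc=B A=clear B=clear

step 1/6 (Left): loc=A A=dirty B=dirty
step 2/6 (Suck): loc=A A=clear B=dirty
step 3/6 (Right): loc=B A=clear B=dirty
step 4/6 (Suck): loc=B A=clear B=clear
step 5/6 (Suck): loc=B A=clear B=clear
step 6/6 (Suck): loc=B A=clear B=clear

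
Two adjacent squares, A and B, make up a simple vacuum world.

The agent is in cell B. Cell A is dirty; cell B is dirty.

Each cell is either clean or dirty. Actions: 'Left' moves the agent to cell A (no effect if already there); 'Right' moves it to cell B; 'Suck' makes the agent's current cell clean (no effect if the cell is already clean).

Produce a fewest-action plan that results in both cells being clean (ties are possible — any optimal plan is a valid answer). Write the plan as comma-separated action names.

Suck (#1): (B; A:dirty, B:clean)
Left (#2): (A; A:dirty, B:clean)
Suck (#3): (A; A:clean, B:clean)
min 3: Suck B + move + Suck A

Suck, Left, Suck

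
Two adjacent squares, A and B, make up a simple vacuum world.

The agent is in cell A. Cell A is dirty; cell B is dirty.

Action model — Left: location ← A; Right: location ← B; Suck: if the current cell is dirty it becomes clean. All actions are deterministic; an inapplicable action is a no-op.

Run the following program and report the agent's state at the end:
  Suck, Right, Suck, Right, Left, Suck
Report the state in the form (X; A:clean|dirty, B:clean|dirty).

1. Suck → (A; A:clean, B:dirty)
2. Right → (B; A:clean, B:dirty)
3. Suck → (B; A:clean, B:clean)
4. Right → (B; A:clean, B:clean)
5. Left → (A; A:clean, B:clean)
6. Suck → (A; A:clean, B:clean)

(A; A:clean, B:clean)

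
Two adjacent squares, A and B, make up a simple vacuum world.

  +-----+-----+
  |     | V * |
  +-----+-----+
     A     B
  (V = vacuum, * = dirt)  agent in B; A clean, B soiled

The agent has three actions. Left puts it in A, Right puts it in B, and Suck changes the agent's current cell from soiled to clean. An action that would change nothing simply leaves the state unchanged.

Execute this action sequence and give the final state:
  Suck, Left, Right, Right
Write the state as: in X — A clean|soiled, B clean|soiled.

in B — A clean, B clean

step 1/4 (Suck): in B — A clean, B clean
step 2/4 (Left): in A — A clean, B clean
step 3/4 (Right): in B — A clean, B clean
step 4/4 (Right): in B — A clean, B clean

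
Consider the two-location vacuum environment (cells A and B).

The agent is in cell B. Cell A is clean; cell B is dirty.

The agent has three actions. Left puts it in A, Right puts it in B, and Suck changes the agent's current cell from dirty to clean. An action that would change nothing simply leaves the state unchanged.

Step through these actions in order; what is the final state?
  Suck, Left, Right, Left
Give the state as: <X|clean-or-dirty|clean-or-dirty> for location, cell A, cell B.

[1] after Suck: <B|clean|clean>
[2] after Left: <A|clean|clean>
[3] after Right: <B|clean|clean>
[4] after Left: <A|clean|clean>

<A|clean|clean>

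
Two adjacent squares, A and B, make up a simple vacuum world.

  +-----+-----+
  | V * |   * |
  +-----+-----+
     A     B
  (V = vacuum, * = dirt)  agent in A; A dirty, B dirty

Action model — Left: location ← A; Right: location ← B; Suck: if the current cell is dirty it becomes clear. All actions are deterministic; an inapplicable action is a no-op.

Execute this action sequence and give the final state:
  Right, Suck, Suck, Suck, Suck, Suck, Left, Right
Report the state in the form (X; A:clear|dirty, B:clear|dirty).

(B; A:dirty, B:clear)

Right (#1): (B; A:dirty, B:dirty)
Suck (#2): (B; A:dirty, B:clear)
Suck (#3): (B; A:dirty, B:clear)
Suck (#4): (B; A:dirty, B:clear)
Suck (#5): (B; A:dirty, B:clear)
Suck (#6): (B; A:dirty, B:clear)
Left (#7): (A; A:dirty, B:clear)
Right (#8): (B; A:dirty, B:clear)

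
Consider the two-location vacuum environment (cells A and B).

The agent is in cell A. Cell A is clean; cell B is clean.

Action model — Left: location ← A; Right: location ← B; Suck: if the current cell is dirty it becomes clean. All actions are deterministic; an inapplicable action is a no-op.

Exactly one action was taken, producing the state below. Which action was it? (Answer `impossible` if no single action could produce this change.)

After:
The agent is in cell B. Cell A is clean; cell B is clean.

Right

try  Left: (A; A:clean, B:clean)
try Right: (B; A:clean, B:clean)  ← match
try  Suck: (A; A:clean, B:clean)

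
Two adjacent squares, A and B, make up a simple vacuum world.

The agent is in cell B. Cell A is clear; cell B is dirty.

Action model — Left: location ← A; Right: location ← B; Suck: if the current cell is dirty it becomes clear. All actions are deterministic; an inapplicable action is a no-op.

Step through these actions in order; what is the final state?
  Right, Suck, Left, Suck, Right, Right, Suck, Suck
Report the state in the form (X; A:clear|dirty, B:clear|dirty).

(B; A:clear, B:clear)

t=1 Right ⇒ (B; A:clear, B:dirty)
t=2 Suck ⇒ (B; A:clear, B:clear)
t=3 Left ⇒ (A; A:clear, B:clear)
t=4 Suck ⇒ (A; A:clear, B:clear)
t=5 Right ⇒ (B; A:clear, B:clear)
t=6 Right ⇒ (B; A:clear, B:clear)
t=7 Suck ⇒ (B; A:clear, B:clear)
t=8 Suck ⇒ (B; A:clear, B:clear)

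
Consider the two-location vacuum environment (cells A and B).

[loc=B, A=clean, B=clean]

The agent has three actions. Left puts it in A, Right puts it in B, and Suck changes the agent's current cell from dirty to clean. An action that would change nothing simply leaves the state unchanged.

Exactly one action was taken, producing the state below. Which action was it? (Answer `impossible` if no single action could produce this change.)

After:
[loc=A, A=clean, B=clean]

try  Left: in A — A clean, B clean  ← match
try Right: in B — A clean, B clean
try  Suck: in B — A clean, B clean

Left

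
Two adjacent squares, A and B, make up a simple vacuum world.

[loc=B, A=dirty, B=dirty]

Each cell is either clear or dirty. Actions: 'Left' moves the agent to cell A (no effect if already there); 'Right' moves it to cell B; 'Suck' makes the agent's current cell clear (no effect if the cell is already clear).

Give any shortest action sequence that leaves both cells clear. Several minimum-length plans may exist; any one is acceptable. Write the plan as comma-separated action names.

Suck, Left, Suck

t=1 Suck ⇒ (B; A:dirty, B:clear)
t=2 Left ⇒ (A; A:dirty, B:clear)
t=3 Suck ⇒ (A; A:clear, B:clear)
min 3: Suck B + move + Suck A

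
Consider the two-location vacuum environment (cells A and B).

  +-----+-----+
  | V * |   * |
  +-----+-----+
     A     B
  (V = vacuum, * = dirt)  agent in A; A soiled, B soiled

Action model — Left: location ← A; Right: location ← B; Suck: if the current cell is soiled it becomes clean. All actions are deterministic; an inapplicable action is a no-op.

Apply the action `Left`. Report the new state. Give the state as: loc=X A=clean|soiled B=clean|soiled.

loc=A A=soiled B=soiled

start: loc=A A=soiled B=soiled
step 1/1 (Left): loc=A A=soiled B=soiled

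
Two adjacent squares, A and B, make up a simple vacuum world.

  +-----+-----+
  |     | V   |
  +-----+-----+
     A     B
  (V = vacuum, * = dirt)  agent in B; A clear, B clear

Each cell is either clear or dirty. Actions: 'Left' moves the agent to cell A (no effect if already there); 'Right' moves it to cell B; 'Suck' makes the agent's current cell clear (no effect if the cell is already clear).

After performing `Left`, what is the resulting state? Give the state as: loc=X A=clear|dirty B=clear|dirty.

loc=A A=clear B=clear

start: loc=B A=clear B=clear
t=1 Left ⇒ loc=A A=clear B=clear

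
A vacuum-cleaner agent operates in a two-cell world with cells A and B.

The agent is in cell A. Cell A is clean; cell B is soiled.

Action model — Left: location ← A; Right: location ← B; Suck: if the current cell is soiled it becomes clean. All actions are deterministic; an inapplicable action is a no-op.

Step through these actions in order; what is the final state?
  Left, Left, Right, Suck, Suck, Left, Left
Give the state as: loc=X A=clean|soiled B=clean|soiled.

loc=A A=clean B=clean

[1] after Left: loc=A A=clean B=soiled
[2] after Left: loc=A A=clean B=soiled
[3] after Right: loc=B A=clean B=soiled
[4] after Suck: loc=B A=clean B=clean
[5] after Suck: loc=B A=clean B=clean
[6] after Left: loc=A A=clean B=clean
[7] after Left: loc=A A=clean B=clean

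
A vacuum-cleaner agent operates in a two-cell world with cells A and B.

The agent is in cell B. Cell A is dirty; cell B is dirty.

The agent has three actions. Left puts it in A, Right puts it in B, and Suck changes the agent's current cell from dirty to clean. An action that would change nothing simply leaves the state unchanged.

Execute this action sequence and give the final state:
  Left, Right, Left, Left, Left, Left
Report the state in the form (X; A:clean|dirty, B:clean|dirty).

step 1/6 (Left): (A; A:dirty, B:dirty)
step 2/6 (Right): (B; A:dirty, B:dirty)
step 3/6 (Left): (A; A:dirty, B:dirty)
step 4/6 (Left): (A; A:dirty, B:dirty)
step 5/6 (Left): (A; A:dirty, B:dirty)
step 6/6 (Left): (A; A:dirty, B:dirty)

(A; A:dirty, B:dirty)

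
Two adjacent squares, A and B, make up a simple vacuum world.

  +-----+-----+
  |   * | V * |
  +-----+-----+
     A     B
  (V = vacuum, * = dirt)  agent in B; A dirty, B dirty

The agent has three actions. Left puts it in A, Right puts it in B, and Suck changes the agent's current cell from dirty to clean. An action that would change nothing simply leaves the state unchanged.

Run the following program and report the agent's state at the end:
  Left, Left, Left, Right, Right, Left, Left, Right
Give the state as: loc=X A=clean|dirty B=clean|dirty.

loc=B A=dirty B=dirty

1. Left → loc=A A=dirty B=dirty
2. Left → loc=A A=dirty B=dirty
3. Left → loc=A A=dirty B=dirty
4. Right → loc=B A=dirty B=dirty
5. Right → loc=B A=dirty B=dirty
6. Left → loc=A A=dirty B=dirty
7. Left → loc=A A=dirty B=dirty
8. Right → loc=B A=dirty B=dirty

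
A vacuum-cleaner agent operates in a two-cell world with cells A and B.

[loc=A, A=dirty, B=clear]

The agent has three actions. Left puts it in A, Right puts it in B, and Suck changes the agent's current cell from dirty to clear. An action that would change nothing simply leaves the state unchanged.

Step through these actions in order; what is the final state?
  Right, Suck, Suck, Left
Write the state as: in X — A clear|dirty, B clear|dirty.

Right (#1): in B — A dirty, B clear
Suck (#2): in B — A dirty, B clear
Suck (#3): in B — A dirty, B clear
Left (#4): in A — A dirty, B clear

in A — A dirty, B clear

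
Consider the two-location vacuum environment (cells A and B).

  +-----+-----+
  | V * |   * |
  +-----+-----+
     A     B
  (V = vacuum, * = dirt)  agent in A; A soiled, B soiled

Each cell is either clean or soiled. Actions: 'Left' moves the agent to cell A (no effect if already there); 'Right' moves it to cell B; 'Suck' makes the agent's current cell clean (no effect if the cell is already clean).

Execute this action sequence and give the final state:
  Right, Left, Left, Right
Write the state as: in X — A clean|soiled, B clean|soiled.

step 1/4 (Right): in B — A soiled, B soiled
step 2/4 (Left): in A — A soiled, B soiled
step 3/4 (Left): in A — A soiled, B soiled
step 4/4 (Right): in B — A soiled, B soiled

in B — A soiled, B soiled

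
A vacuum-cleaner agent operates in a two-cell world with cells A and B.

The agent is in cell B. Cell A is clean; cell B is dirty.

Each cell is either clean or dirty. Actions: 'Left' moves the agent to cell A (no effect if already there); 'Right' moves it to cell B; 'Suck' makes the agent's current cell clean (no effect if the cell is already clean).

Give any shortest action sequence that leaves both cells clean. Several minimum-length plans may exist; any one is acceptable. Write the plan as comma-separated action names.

Suck

Suck (#1): (B; A:clean, B:clean)
min 1: B is dirty, one Suck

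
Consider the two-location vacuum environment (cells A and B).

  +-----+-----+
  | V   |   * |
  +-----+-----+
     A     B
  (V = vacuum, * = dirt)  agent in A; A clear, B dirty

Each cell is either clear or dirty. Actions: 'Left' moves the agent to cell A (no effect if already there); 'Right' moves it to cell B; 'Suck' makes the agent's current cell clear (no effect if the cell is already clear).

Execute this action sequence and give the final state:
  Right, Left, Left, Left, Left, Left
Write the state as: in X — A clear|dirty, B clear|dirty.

t=1 Right ⇒ in B — A clear, B dirty
t=2 Left ⇒ in A — A clear, B dirty
t=3 Left ⇒ in A — A clear, B dirty
t=4 Left ⇒ in A — A clear, B dirty
t=5 Left ⇒ in A — A clear, B dirty
t=6 Left ⇒ in A — A clear, B dirty

in A — A clear, B dirty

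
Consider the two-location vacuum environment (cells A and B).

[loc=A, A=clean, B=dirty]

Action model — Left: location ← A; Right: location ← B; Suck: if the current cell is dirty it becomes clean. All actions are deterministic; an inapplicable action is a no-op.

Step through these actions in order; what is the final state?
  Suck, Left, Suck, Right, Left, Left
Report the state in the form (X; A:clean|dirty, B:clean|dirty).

step 1/6 (Suck): (A; A:clean, B:dirty)
step 2/6 (Left): (A; A:clean, B:dirty)
step 3/6 (Suck): (A; A:clean, B:dirty)
step 4/6 (Right): (B; A:clean, B:dirty)
step 5/6 (Left): (A; A:clean, B:dirty)
step 6/6 (Left): (A; A:clean, B:dirty)

(A; A:clean, B:dirty)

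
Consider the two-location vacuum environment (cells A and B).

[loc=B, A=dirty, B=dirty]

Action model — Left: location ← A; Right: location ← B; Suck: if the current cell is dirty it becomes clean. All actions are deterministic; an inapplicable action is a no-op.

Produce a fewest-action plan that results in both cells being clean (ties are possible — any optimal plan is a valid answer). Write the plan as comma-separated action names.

[1] after Suck: (B; A:dirty, B:clean)
[2] after Left: (A; A:dirty, B:clean)
[3] after Suck: (A; A:clean, B:clean)
min 3: Suck B + move + Suck A

Suck, Left, Suck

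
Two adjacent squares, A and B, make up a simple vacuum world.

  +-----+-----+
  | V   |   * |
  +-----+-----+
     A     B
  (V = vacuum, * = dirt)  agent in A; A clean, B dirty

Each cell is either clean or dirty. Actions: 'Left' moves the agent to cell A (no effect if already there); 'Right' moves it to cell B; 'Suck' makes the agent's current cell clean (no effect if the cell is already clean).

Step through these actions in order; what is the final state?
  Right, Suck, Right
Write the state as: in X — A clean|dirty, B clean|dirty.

1. Right → in B — A clean, B dirty
2. Suck → in B — A clean, B clean
3. Right → in B — A clean, B clean

in B — A clean, B clean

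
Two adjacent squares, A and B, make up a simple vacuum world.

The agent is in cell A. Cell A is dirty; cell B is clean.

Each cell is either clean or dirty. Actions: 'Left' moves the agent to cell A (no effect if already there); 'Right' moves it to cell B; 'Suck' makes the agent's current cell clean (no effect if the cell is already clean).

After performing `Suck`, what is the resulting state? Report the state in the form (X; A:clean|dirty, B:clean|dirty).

start: (A; A:dirty, B:clean)
Suck (#1): (A; A:clean, B:clean)

(A; A:clean, B:clean)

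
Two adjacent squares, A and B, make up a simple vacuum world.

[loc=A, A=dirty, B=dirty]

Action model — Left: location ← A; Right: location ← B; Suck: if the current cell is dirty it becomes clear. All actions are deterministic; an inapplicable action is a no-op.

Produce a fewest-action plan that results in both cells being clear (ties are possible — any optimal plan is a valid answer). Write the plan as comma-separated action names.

Suck, Right, Suck

1) do Suck; now loc=A A=clear B=dirty
2) do Right; now loc=B A=clear B=dirty
3) do Suck; now loc=B A=clear B=clear
min 3: Suck A + move + Suck B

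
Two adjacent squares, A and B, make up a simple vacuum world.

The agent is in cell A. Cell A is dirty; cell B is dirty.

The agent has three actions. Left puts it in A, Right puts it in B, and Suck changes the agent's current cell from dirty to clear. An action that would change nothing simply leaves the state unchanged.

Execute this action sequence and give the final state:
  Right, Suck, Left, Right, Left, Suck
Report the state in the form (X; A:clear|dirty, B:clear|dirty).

(A; A:clear, B:clear)

1. Right → (B; A:dirty, B:dirty)
2. Suck → (B; A:dirty, B:clear)
3. Left → (A; A:dirty, B:clear)
4. Right → (B; A:dirty, B:clear)
5. Left → (A; A:dirty, B:clear)
6. Suck → (A; A:clear, B:clear)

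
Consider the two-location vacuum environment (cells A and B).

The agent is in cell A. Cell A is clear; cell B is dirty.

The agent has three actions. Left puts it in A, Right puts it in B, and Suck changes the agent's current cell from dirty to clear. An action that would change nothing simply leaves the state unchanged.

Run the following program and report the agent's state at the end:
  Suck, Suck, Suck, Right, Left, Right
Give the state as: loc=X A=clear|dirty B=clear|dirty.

step 1/6 (Suck): loc=A A=clear B=dirty
step 2/6 (Suck): loc=A A=clear B=dirty
step 3/6 (Suck): loc=A A=clear B=dirty
step 4/6 (Right): loc=B A=clear B=dirty
step 5/6 (Left): loc=A A=clear B=dirty
step 6/6 (Right): loc=B A=clear B=dirty

loc=B A=clear B=dirty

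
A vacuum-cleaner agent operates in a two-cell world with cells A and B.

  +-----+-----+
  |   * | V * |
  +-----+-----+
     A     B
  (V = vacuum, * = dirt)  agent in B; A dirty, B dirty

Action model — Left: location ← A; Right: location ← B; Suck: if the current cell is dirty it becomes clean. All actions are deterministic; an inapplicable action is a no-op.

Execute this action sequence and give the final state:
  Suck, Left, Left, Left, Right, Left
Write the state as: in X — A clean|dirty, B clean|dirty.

in A — A dirty, B clean

1. Suck → in B — A dirty, B clean
2. Left → in A — A dirty, B clean
3. Left → in A — A dirty, B clean
4. Left → in A — A dirty, B clean
5. Right → in B — A dirty, B clean
6. Left → in A — A dirty, B clean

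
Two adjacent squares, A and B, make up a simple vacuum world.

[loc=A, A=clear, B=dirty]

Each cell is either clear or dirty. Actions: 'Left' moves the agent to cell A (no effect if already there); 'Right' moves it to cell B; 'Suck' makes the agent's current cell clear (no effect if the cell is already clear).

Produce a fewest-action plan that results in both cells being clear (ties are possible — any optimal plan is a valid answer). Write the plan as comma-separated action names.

1. Right → in B — A clear, B dirty
2. Suck → in B — A clear, B clear
min 2: go B then Suck

Right, Suck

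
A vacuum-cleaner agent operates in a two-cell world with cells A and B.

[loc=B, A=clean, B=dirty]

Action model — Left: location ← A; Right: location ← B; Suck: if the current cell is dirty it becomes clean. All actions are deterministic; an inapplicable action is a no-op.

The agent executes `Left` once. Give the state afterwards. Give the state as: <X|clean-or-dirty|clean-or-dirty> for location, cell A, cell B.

<A|clean|dirty>

start: <B|clean|dirty>
step 1/1 (Left): <A|clean|dirty>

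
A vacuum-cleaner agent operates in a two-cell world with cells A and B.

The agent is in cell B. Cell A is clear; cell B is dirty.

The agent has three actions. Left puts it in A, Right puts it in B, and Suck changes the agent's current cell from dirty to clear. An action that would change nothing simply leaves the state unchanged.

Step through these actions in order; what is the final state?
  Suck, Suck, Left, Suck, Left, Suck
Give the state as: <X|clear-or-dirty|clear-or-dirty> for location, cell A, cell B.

<A|clear|clear>

1. Suck → <B|clear|clear>
2. Suck → <B|clear|clear>
3. Left → <A|clear|clear>
4. Suck → <A|clear|clear>
5. Left → <A|clear|clear>
6. Suck → <A|clear|clear>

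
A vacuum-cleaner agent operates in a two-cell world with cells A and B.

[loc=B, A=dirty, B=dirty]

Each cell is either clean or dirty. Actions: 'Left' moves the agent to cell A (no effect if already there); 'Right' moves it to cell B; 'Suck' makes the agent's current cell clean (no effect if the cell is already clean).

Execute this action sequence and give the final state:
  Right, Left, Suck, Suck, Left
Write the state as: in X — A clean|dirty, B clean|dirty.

Right (#1): in B — A dirty, B dirty
Left (#2): in A — A dirty, B dirty
Suck (#3): in A — A clean, B dirty
Suck (#4): in A — A clean, B dirty
Left (#5): in A — A clean, B dirty

in A — A clean, B dirty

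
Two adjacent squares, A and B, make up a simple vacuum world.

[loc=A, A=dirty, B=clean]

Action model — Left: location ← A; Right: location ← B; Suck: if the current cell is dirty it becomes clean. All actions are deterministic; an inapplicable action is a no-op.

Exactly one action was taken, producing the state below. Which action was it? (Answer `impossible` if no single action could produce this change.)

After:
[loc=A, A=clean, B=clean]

Suck

try  Left: <A|dirty|clean>
try Right: <B|dirty|clean>
try  Suck: <A|clean|clean>  ← match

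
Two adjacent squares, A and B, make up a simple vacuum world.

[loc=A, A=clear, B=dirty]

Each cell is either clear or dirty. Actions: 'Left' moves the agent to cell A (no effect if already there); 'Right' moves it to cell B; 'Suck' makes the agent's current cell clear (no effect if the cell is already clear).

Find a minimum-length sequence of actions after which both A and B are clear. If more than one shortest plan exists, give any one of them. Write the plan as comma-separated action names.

Right, Suck

Right (#1): (B; A:clear, B:dirty)
Suck (#2): (B; A:clear, B:clear)
min 2: go B then Suck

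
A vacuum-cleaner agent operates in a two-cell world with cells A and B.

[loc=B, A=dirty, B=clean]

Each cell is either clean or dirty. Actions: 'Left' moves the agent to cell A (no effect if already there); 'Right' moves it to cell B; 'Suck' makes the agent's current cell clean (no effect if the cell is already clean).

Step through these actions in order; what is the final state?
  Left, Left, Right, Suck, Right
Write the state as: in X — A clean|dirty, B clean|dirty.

in B — A dirty, B clean

t=1 Left ⇒ in A — A dirty, B clean
t=2 Left ⇒ in A — A dirty, B clean
t=3 Right ⇒ in B — A dirty, B clean
t=4 Suck ⇒ in B — A dirty, B clean
t=5 Right ⇒ in B — A dirty, B clean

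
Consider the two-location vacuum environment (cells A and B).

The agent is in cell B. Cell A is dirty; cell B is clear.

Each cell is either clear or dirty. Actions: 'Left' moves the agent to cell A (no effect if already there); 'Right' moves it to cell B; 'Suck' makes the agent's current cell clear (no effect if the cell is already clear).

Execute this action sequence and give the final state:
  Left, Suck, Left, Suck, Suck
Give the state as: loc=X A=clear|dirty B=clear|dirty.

Left (#1): loc=A A=dirty B=clear
Suck (#2): loc=A A=clear B=clear
Left (#3): loc=A A=clear B=clear
Suck (#4): loc=A A=clear B=clear
Suck (#5): loc=A A=clear B=clear

loc=A A=clear B=clear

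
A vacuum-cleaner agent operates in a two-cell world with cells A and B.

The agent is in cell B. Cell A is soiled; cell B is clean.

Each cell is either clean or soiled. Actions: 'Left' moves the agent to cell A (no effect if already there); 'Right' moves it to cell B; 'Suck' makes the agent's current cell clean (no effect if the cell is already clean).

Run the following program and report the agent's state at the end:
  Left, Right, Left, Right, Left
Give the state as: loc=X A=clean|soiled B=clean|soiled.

1) do Left; now loc=A A=soiled B=clean
2) do Right; now loc=B A=soiled B=clean
3) do Left; now loc=A A=soiled B=clean
4) do Right; now loc=B A=soiled B=clean
5) do Left; now loc=A A=soiled B=clean

loc=A A=soiled B=clean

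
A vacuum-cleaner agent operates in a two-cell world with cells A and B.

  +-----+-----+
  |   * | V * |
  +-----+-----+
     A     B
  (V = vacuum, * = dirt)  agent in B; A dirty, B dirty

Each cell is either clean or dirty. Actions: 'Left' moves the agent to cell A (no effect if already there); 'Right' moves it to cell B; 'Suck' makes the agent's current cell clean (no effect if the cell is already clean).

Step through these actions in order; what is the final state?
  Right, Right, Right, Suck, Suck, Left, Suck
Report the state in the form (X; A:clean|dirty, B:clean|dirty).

(A; A:clean, B:clean)

Right (#1): (B; A:dirty, B:dirty)
Right (#2): (B; A:dirty, B:dirty)
Right (#3): (B; A:dirty, B:dirty)
Suck (#4): (B; A:dirty, B:clean)
Suck (#5): (B; A:dirty, B:clean)
Left (#6): (A; A:dirty, B:clean)
Suck (#7): (A; A:clean, B:clean)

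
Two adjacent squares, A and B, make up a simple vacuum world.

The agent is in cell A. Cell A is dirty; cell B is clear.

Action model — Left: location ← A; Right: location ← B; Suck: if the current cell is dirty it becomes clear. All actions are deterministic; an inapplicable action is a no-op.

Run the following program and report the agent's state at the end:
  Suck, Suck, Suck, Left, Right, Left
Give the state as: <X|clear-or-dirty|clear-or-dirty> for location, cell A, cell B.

<A|clear|clear>

t=1 Suck ⇒ <A|clear|clear>
t=2 Suck ⇒ <A|clear|clear>
t=3 Suck ⇒ <A|clear|clear>
t=4 Left ⇒ <A|clear|clear>
t=5 Right ⇒ <B|clear|clear>
t=6 Left ⇒ <A|clear|clear>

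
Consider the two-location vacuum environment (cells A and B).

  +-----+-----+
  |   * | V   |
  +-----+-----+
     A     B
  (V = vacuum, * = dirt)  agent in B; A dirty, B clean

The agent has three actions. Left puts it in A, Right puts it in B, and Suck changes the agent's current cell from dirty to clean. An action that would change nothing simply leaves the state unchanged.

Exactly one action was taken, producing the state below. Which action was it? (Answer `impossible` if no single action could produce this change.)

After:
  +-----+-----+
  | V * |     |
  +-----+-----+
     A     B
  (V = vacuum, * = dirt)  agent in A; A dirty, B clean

try  Left: loc=A A=dirty B=clean  ← match
try Right: loc=B A=dirty B=clean
try  Suck: loc=B A=dirty B=clean

Left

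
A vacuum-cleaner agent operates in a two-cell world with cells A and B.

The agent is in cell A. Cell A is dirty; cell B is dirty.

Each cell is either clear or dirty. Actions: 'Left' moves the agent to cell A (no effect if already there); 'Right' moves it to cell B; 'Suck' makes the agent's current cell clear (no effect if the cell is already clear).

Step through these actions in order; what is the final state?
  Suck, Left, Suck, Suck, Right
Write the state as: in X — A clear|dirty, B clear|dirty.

t=1 Suck ⇒ in A — A clear, B dirty
t=2 Left ⇒ in A — A clear, B dirty
t=3 Suck ⇒ in A — A clear, B dirty
t=4 Suck ⇒ in A — A clear, B dirty
t=5 Right ⇒ in B — A clear, B dirty

in B — A clear, B dirty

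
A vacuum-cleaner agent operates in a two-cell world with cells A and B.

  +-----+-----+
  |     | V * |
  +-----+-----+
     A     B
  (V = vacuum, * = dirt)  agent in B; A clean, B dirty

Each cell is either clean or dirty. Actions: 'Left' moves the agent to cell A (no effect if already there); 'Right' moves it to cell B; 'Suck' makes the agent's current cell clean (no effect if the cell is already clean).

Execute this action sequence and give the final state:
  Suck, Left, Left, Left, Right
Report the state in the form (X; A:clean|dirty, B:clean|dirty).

1) do Suck; now (B; A:clean, B:clean)
2) do Left; now (A; A:clean, B:clean)
3) do Left; now (A; A:clean, B:clean)
4) do Left; now (A; A:clean, B:clean)
5) do Right; now (B; A:clean, B:clean)

(B; A:clean, B:clean)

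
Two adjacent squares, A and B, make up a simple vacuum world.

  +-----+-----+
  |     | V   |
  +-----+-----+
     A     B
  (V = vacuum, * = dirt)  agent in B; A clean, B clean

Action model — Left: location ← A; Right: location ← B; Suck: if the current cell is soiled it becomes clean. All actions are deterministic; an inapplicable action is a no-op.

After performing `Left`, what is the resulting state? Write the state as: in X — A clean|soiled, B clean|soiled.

in A — A clean, B clean

start: in B — A clean, B clean
step 1/1 (Left): in A — A clean, B clean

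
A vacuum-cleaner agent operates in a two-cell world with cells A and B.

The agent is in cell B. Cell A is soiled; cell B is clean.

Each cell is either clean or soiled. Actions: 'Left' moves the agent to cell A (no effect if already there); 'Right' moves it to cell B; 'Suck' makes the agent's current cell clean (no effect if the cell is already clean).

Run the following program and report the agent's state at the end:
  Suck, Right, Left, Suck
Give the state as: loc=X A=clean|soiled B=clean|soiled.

1) do Suck; now loc=B A=soiled B=clean
2) do Right; now loc=B A=soiled B=clean
3) do Left; now loc=A A=soiled B=clean
4) do Suck; now loc=A A=clean B=clean

loc=A A=clean B=clean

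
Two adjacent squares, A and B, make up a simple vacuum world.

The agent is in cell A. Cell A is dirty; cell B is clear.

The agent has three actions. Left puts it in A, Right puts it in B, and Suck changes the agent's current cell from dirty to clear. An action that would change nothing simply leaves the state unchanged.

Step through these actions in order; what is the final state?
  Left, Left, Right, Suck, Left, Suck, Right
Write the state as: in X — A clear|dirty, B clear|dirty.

t=1 Left ⇒ in A — A dirty, B clear
t=2 Left ⇒ in A — A dirty, B clear
t=3 Right ⇒ in B — A dirty, B clear
t=4 Suck ⇒ in B — A dirty, B clear
t=5 Left ⇒ in A — A dirty, B clear
t=6 Suck ⇒ in A — A clear, B clear
t=7 Right ⇒ in B — A clear, B clear

in B — A clear, B clear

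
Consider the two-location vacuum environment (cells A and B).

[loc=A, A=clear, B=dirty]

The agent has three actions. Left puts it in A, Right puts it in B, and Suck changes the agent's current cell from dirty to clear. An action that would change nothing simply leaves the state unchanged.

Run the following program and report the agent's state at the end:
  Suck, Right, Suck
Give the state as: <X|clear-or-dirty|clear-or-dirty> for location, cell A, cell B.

step 1/3 (Suck): <A|clear|dirty>
step 2/3 (Right): <B|clear|dirty>
step 3/3 (Suck): <B|clear|clear>

<B|clear|clear>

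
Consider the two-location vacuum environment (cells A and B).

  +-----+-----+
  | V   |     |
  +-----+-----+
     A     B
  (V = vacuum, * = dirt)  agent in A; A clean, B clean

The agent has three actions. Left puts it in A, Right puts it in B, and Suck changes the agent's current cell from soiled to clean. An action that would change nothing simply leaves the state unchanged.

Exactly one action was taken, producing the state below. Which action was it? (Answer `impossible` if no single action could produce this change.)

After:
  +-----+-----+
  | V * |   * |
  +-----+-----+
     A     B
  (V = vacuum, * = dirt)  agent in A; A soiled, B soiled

try  Left: loc=A A=clean B=clean
try Right: loc=B A=clean B=clean
try  Suck: loc=A A=clean B=clean
no single action produces the after-state

impossible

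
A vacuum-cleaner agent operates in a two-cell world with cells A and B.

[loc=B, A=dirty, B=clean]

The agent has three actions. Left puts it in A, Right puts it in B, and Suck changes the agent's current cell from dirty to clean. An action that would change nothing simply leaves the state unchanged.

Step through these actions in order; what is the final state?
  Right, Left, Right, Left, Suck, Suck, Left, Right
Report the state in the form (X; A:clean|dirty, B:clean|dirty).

Right (#1): (B; A:dirty, B:clean)
Left (#2): (A; A:dirty, B:clean)
Right (#3): (B; A:dirty, B:clean)
Left (#4): (A; A:dirty, B:clean)
Suck (#5): (A; A:clean, B:clean)
Suck (#6): (A; A:clean, B:clean)
Left (#7): (A; A:clean, B:clean)
Right (#8): (B; A:clean, B:clean)

(B; A:clean, B:clean)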